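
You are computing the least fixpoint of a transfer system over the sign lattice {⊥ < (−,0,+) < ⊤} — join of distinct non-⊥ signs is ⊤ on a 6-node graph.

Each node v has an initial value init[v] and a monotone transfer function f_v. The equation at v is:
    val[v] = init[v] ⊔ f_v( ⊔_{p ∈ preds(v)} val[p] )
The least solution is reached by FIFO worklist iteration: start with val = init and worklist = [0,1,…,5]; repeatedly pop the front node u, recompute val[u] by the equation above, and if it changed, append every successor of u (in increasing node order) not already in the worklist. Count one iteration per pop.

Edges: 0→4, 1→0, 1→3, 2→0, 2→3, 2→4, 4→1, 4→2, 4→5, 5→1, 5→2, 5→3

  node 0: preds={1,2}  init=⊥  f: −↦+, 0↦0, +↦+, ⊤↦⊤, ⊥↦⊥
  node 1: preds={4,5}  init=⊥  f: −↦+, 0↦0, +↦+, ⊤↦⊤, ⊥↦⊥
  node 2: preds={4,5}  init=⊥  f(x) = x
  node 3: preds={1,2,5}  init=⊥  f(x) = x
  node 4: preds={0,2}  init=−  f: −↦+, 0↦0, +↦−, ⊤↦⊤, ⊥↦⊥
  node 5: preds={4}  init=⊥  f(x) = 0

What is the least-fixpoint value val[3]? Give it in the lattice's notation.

Iteration log — 12 steps:
  step 1. node 0  ⊔preds=⊥  new=⊥  stable
  step 2. node 1  ⊔preds=−  new=+  old=⊥  +wl: 0
  step 3. node 2  ⊔preds=−  new=−  old=⊥  +wl: 
  step 4. node 3  ⊔preds=⊤  new=⊤  old=⊥  +wl: 
  step 5. node 4  ⊔preds=−  new=⊤  old=−  +wl: 1,2
  step 6. node 5  ⊔preds=⊤  new=0  old=⊥  +wl: 3
  step 7. node 0  ⊔preds=⊤  new=⊤  old=⊥  +wl: 4
  step 8. node 1  ⊔preds=⊤  new=⊤  old=+  +wl: 0
  step 9. node 2  ⊔preds=⊤  new=⊤  old=−  +wl: 
  step 10. node 3  ⊔preds=⊤  new=⊤  stable
  step 11. node 4  ⊔preds=⊤  new=⊤  stable
  step 12. node 0  ⊔preds=⊤  new=⊤  stable

Least fixpoint reached:
  node 0: ⊤
  node 1: ⊤
  node 2: ⊤
  node 3: ⊤
  node 4: ⊤
  node 5: 0

⊤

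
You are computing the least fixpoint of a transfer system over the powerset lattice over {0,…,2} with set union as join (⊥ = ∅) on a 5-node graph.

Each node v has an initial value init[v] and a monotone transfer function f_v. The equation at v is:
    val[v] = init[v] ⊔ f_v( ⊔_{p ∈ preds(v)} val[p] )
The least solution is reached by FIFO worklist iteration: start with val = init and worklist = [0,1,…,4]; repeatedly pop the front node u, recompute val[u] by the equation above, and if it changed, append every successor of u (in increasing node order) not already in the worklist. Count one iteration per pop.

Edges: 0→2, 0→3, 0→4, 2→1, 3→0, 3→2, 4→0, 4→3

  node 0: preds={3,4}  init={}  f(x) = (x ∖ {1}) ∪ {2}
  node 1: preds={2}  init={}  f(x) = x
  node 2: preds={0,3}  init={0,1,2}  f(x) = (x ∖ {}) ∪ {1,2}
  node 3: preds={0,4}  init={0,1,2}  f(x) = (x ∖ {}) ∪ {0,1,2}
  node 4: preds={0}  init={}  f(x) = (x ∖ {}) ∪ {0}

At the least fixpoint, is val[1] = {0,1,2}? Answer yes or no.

Iteration log — 7 steps:
  step 1. node 0  ⊔preds={0,1,2}  new={0,2}  old={}  +wl: 
  step 2. node 1  ⊔preds={0,1,2}  new={0,1,2}  old={}  +wl: 
  step 3. node 2  ⊔preds={0,1,2}  new={0,1,2}  stable
  step 4. node 3  ⊔preds={0,2}  new={0,1,2}  stable
  step 5. node 4  ⊔preds={0,2}  new={0,2}  old={}  +wl: 0,3
  step 6. node 0  ⊔preds={0,1,2}  new={0,2}  stable
  step 7. node 3  ⊔preds={0,2}  new={0,1,2}  stable

Least fixpoint reached:
  node 0: {0,2}
  node 1: {0,1,2}
  node 2: {0,1,2}
  node 3: {0,1,2}
  node 4: {0,2}

yes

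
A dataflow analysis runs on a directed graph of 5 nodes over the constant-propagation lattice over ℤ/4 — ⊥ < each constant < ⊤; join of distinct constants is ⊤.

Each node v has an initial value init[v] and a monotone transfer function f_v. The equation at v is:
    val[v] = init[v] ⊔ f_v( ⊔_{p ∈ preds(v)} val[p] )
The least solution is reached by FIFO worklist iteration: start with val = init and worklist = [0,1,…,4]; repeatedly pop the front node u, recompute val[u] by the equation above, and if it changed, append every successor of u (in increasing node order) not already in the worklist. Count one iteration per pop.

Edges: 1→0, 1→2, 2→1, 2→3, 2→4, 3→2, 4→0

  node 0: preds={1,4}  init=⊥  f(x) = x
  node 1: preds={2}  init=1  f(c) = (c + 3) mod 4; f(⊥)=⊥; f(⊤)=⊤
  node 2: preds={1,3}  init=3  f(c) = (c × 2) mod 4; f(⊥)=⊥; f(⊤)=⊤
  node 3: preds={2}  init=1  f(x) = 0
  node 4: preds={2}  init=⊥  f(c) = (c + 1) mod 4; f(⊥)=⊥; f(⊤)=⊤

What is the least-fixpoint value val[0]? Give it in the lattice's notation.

⊤

Worklist (8 pops):
  #1 pop 0: in=1 → 1 (was ⊥); enqueue []
  #2 pop 1: in=3 → ⊤ (was 1); enqueue [0]
  #3 pop 2: in=⊤ → ⊤ (was 3); enqueue [1]
  #4 pop 3: in=⊤ → ⊤ (was 1); enqueue [2]
  #5 pop 4: in=⊤ → ⊤ (was ⊥); enqueue []
  #6 pop 0: in=⊤ → ⊤ (was 1); enqueue []
  #7 pop 1: in=⊤ → ⊤ (no change)
  #8 pop 2: in=⊤ → ⊤ (no change)

Fixpoint:
  val[0] = ⊤
  val[1] = ⊤
  val[2] = ⊤
  val[3] = ⊤
  val[4] = ⊤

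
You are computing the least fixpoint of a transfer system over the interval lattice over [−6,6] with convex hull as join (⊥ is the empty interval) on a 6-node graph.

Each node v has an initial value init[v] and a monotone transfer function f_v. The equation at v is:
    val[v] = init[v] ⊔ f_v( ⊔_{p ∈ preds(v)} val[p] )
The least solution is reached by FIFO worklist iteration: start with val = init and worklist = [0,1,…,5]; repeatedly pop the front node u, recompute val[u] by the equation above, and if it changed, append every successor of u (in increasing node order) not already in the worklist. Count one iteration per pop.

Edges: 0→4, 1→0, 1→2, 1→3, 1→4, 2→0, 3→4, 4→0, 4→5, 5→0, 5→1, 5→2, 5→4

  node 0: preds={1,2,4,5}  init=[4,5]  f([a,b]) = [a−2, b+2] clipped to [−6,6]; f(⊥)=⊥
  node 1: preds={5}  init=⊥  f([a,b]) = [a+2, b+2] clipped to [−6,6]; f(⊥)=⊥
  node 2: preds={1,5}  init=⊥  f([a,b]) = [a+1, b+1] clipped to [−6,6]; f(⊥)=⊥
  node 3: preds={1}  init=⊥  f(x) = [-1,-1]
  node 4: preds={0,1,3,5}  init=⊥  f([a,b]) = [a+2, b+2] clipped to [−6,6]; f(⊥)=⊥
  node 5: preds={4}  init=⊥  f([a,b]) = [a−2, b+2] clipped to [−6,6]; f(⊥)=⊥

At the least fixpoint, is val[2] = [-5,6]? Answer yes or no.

Worklist (33 pops):
  #1 pop 0: in=⊥ → [4,5] (no change)
  #2 pop 1: in=⊥ → ⊥ (no change)
  #3 pop 2: in=⊥ → ⊥ (no change)
  #4 pop 3: in=⊥ → [-1,-1] (was ⊥); enqueue []
  #5 pop 4: in=[-1,5] → [1,6] (was ⊥); enqueue [0]
  #6 pop 5: in=[1,6] → [-1,6] (was ⊥); enqueue [1,2,4]
  #7 pop 0: in=[-1,6] → [-3,6] (was [4,5]); enqueue []
  #8 pop 1: in=[-1,6] → [1,6] (was ⊥); enqueue [0,3]
  #9 pop 2: in=[-1,6] → [0,6] (was ⊥); enqueue []
  #10 pop 4: in=[-3,6] → [-1,6] (was [1,6]); enqueue [5]
  #11 pop 0: in=[-1,6] → [-3,6] (no change)
  #12 pop 3: in=[1,6] → [-1,-1] (no change)
  #13 pop 5: in=[-1,6] → [-3,6] (was [-1,6]); enqueue [0,1,2,4]
  #14 pop 0: in=[-3,6] → [-5,6] (was [-3,6]); enqueue []
  #15 pop 1: in=[-3,6] → [-1,6] (was [1,6]); enqueue [0,3]
  #16 pop 2: in=[-3,6] → [-2,6] (was [0,6]); enqueue []
  #17 pop 4: in=[-5,6] → [-3,6] (was [-1,6]); enqueue [5]
  #18 pop 0: in=[-3,6] → [-5,6] (no change)
  #19 pop 3: in=[-1,6] → [-1,-1] (no change)
  #20 pop 5: in=[-3,6] → [-5,6] (was [-3,6]); enqueue [0,1,2,4]
  #21 pop 0: in=[-5,6] → [-6,6] (was [-5,6]); enqueue []
  #22 pop 1: in=[-5,6] → [-3,6] (was [-1,6]); enqueue [0,3]
  #23 pop 2: in=[-5,6] → [-4,6] (was [-2,6]); enqueue []
  #24 pop 4: in=[-6,6] → [-4,6] (was [-3,6]); enqueue [5]
  #25 pop 0: in=[-5,6] → [-6,6] (no change)
  #26 pop 3: in=[-3,6] → [-1,-1] (no change)
  #27 pop 5: in=[-4,6] → [-6,6] (was [-5,6]); enqueue [0,1,2,4]
  #28 pop 0: in=[-6,6] → [-6,6] (no change)
  #29 pop 1: in=[-6,6] → [-4,6] (was [-3,6]); enqueue [0,3]
  #30 pop 2: in=[-6,6] → [-5,6] (was [-4,6]); enqueue []
  #31 pop 4: in=[-6,6] → [-4,6] (no change)
  #32 pop 0: in=[-6,6] → [-6,6] (no change)
  #33 pop 3: in=[-4,6] → [-1,-1] (no change)

Fixpoint:
  val[0] = [-6,6]
  val[1] = [-4,6]
  val[2] = [-5,6]
  val[3] = [-1,-1]
  val[4] = [-4,6]
  val[5] = [-6,6]

yes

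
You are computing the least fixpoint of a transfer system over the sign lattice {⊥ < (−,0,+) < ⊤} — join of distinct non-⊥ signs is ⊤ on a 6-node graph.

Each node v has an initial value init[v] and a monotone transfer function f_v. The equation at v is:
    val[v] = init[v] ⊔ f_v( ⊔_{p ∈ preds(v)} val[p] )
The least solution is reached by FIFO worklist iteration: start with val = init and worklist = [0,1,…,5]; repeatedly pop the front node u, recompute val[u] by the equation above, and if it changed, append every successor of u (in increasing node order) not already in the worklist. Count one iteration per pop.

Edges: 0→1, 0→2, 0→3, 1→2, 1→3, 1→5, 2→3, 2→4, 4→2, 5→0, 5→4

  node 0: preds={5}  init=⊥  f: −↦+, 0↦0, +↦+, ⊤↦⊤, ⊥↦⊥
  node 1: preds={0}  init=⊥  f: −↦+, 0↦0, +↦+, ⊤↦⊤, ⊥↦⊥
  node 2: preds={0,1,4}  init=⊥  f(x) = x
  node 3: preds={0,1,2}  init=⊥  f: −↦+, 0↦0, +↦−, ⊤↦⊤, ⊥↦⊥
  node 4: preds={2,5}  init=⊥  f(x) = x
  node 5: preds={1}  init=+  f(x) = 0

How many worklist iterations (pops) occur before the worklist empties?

Iteration log — 14 steps:
  step 1. node 0  ⊔preds=+  new=+  old=⊥  +wl: 
  step 2. node 1  ⊔preds=+  new=+  old=⊥  +wl: 
  step 3. node 2  ⊔preds=+  new=+  old=⊥  +wl: 
  step 4. node 3  ⊔preds=+  new=−  old=⊥  +wl: 
  step 5. node 4  ⊔preds=+  new=+  old=⊥  +wl: 2
  step 6. node 5  ⊔preds=+  new=⊤  old=+  +wl: 0,4
  step 7. node 2  ⊔preds=+  new=+  stable
  step 8. node 0  ⊔preds=⊤  new=⊤  old=+  +wl: 1,2,3
  step 9. node 4  ⊔preds=⊤  new=⊤  old=+  +wl: 
  step 10. node 1  ⊔preds=⊤  new=⊤  old=+  +wl: 5
  step 11. node 2  ⊔preds=⊤  new=⊤  old=+  +wl: 4
  step 12. node 3  ⊔preds=⊤  new=⊤  old=−  +wl: 
  step 13. node 5  ⊔preds=⊤  new=⊤  stable
  step 14. node 4  ⊔preds=⊤  new=⊤  stable

Least fixpoint reached:
  node 0: ⊤
  node 1: ⊤
  node 2: ⊤
  node 3: ⊤
  node 4: ⊤
  node 5: ⊤

14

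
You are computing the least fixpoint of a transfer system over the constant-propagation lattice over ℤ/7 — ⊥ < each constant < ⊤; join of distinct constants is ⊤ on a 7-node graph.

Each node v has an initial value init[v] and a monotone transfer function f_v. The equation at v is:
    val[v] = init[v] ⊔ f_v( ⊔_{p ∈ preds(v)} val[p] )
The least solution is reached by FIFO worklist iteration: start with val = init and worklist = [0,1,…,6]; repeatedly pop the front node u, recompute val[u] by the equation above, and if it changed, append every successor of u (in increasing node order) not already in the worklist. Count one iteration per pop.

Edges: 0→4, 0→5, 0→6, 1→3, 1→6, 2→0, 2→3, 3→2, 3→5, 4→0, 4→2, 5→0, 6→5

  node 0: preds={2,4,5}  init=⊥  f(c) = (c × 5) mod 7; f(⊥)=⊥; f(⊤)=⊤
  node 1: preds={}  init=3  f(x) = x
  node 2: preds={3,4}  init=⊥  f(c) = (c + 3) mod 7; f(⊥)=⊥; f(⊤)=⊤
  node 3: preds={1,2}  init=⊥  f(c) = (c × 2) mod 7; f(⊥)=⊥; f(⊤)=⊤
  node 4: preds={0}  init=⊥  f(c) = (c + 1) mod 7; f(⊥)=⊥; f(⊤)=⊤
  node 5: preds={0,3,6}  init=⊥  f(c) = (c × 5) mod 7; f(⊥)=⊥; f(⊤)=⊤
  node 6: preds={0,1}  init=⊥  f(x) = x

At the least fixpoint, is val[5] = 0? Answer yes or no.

Worklist (22 pops):
  #1 pop 0: in=⊥ → ⊥ (no change)
  #2 pop 1: in=⊥ → 3 (no change)
  #3 pop 2: in=⊥ → ⊥ (no change)
  #4 pop 3: in=3 → 6 (was ⊥); enqueue [2]
  #5 pop 4: in=⊥ → ⊥ (no change)
  #6 pop 5: in=6 → 2 (was ⊥); enqueue [0]
  #7 pop 6: in=3 → 3 (was ⊥); enqueue [5]
  #8 pop 2: in=6 → 2 (was ⊥); enqueue [3]
  #9 pop 0: in=2 → 3 (was ⊥); enqueue [4,6]
  #10 pop 5: in=⊤ → ⊤ (was 2); enqueue [0]
  #11 pop 3: in=⊤ → ⊤ (was 6); enqueue [2,5]
  #12 pop 4: in=3 → 4 (was ⊥); enqueue []
  #13 pop 6: in=3 → 3 (no change)
  #14 pop 0: in=⊤ → ⊤ (was 3); enqueue [4,6]
  #15 pop 2: in=⊤ → ⊤ (was 2); enqueue [0,3]
  #16 pop 5: in=⊤ → ⊤ (no change)
  #17 pop 4: in=⊤ → ⊤ (was 4); enqueue [2]
  #18 pop 6: in=⊤ → ⊤ (was 3); enqueue [5]
  #19 pop 0: in=⊤ → ⊤ (no change)
  #20 pop 3: in=⊤ → ⊤ (no change)
  #21 pop 2: in=⊤ → ⊤ (no change)
  #22 pop 5: in=⊤ → ⊤ (no change)

Fixpoint:
  val[0] = ⊤
  val[1] = 3
  val[2] = ⊤
  val[3] = ⊤
  val[4] = ⊤
  val[5] = ⊤
  val[6] = ⊤

no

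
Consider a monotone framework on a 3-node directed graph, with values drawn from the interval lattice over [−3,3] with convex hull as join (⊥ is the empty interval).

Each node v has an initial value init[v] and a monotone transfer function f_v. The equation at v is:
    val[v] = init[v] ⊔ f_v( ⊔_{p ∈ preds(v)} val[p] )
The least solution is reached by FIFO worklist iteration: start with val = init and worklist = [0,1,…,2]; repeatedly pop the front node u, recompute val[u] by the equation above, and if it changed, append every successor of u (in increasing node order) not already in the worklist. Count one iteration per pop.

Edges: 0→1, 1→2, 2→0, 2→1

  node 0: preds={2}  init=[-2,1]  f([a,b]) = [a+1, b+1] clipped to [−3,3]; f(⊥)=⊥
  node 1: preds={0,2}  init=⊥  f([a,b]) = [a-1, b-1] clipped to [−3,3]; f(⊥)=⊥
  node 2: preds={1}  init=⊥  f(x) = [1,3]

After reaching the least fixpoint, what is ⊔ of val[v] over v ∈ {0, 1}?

[-3,3]

Iteration log — 6 steps:
  step 1. node 0  ⊔preds=⊥  new=[-2,1]  stable
  step 2. node 1  ⊔preds=[-2,1]  new=[-3,0]  old=⊥  +wl: 
  step 3. node 2  ⊔preds=[-3,0]  new=[1,3]  old=⊥  +wl: 0,1
  step 4. node 0  ⊔preds=[1,3]  new=[-2,3]  old=[-2,1]  +wl: 
  step 5. node 1  ⊔preds=[-2,3]  new=[-3,2]  old=[-3,0]  +wl: 2
  step 6. node 2  ⊔preds=[-3,2]  new=[1,3]  stable

Least fixpoint reached:
  node 0: [-2,3]
  node 1: [-3,2]
  node 2: [1,3]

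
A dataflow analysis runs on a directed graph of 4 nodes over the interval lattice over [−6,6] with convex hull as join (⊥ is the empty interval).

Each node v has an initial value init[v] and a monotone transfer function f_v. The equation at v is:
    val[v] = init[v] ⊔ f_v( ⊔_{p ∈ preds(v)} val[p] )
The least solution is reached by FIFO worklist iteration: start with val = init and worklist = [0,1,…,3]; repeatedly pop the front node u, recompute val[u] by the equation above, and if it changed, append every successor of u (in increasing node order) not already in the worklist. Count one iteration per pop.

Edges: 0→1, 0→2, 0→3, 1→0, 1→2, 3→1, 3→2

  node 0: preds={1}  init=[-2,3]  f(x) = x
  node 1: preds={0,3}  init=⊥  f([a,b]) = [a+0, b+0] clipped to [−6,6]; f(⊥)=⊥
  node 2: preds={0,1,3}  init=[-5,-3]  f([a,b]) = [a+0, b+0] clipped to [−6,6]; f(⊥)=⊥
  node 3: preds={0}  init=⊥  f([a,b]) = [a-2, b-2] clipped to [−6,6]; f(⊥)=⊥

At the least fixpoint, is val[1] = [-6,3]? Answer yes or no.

Iteration log — 17 steps:
  step 1. node 0  ⊔preds=⊥  new=[-2,3]  stable
  step 2. node 1  ⊔preds=[-2,3]  new=[-2,3]  old=⊥  +wl: 0
  step 3. node 2  ⊔preds=[-2,3]  new=[-5,3]  old=[-5,-3]  +wl: 
  step 4. node 3  ⊔preds=[-2,3]  new=[-4,1]  old=⊥  +wl: 1,2
  step 5. node 0  ⊔preds=[-2,3]  new=[-2,3]  stable
  step 6. node 1  ⊔preds=[-4,3]  new=[-4,3]  old=[-2,3]  +wl: 0
  step 7. node 2  ⊔preds=[-4,3]  new=[-5,3]  stable
  step 8. node 0  ⊔preds=[-4,3]  new=[-4,3]  old=[-2,3]  +wl: 1,2,3
  step 9. node 1  ⊔preds=[-4,3]  new=[-4,3]  stable
  step 10. node 2  ⊔preds=[-4,3]  new=[-5,3]  stable
  step 11. node 3  ⊔preds=[-4,3]  new=[-6,1]  old=[-4,1]  +wl: 1,2
  step 12. node 1  ⊔preds=[-6,3]  new=[-6,3]  old=[-4,3]  +wl: 0
  step 13. node 2  ⊔preds=[-6,3]  new=[-6,3]  old=[-5,3]  +wl: 
  step 14. node 0  ⊔preds=[-6,3]  new=[-6,3]  old=[-4,3]  +wl: 1,2,3
  step 15. node 1  ⊔preds=[-6,3]  new=[-6,3]  stable
  step 16. node 2  ⊔preds=[-6,3]  new=[-6,3]  stable
  step 17. node 3  ⊔preds=[-6,3]  new=[-6,1]  stable

Least fixpoint reached:
  node 0: [-6,3]
  node 1: [-6,3]
  node 2: [-6,3]
  node 3: [-6,1]

yes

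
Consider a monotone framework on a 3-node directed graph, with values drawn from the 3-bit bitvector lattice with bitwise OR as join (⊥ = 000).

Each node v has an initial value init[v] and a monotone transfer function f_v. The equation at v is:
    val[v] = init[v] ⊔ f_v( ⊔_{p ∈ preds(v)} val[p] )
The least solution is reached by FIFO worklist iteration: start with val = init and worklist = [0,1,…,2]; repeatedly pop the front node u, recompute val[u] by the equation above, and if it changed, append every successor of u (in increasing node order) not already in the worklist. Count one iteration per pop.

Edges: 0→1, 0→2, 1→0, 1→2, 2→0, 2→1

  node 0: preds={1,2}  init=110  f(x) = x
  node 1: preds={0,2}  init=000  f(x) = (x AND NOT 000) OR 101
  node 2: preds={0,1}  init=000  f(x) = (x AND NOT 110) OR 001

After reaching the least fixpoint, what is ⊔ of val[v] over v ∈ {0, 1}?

111

Worklist (6 pops):
  #1 pop 0: in=000 → 110 (no change)
  #2 pop 1: in=110 → 111 (was 000); enqueue [0]
  #3 pop 2: in=111 → 001 (was 000); enqueue [1]
  #4 pop 0: in=111 → 111 (was 110); enqueue [2]
  #5 pop 1: in=111 → 111 (no change)
  #6 pop 2: in=111 → 001 (no change)

Fixpoint:
  val[0] = 111
  val[1] = 111
  val[2] = 001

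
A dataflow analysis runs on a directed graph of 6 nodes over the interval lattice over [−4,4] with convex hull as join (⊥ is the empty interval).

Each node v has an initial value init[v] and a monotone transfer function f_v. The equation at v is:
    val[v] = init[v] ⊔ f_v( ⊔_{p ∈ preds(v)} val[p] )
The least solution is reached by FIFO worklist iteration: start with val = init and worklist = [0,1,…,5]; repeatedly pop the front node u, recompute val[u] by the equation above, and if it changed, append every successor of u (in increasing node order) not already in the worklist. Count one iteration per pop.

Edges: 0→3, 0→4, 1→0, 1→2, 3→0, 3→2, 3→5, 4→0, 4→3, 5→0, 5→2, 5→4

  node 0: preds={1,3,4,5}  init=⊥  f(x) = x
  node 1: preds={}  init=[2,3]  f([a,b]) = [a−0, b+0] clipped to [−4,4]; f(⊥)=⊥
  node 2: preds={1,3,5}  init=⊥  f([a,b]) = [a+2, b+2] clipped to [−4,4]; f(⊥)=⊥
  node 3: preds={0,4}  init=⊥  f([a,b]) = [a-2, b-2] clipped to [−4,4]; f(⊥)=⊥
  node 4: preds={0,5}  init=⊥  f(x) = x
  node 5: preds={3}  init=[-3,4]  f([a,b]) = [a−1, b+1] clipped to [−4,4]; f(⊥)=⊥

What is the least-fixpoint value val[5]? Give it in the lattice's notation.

Iteration log — 12 steps:
  step 1. node 0  ⊔preds=[-3,4]  new=[-3,4]  old=⊥  +wl: 
  step 2. node 1  ⊔preds=⊥  new=[2,3]  stable
  step 3. node 2  ⊔preds=[-3,4]  new=[-1,4]  old=⊥  +wl: 
  step 4. node 3  ⊔preds=[-3,4]  new=[-4,2]  old=⊥  +wl: 0,2
  step 5. node 4  ⊔preds=[-3,4]  new=[-3,4]  old=⊥  +wl: 3
  step 6. node 5  ⊔preds=[-4,2]  new=[-4,4]  old=[-3,4]  +wl: 4
  step 7. node 0  ⊔preds=[-4,4]  new=[-4,4]  old=[-3,4]  +wl: 
  step 8. node 2  ⊔preds=[-4,4]  new=[-2,4]  old=[-1,4]  +wl: 
  step 9. node 3  ⊔preds=[-4,4]  new=[-4,2]  stable
  step 10. node 4  ⊔preds=[-4,4]  new=[-4,4]  old=[-3,4]  +wl: 0,3
  step 11. node 0  ⊔preds=[-4,4]  new=[-4,4]  stable
  step 12. node 3  ⊔preds=[-4,4]  new=[-4,2]  stable

Least fixpoint reached:
  node 0: [-4,4]
  node 1: [2,3]
  node 2: [-2,4]
  node 3: [-4,2]
  node 4: [-4,4]
  node 5: [-4,4]

[-4,4]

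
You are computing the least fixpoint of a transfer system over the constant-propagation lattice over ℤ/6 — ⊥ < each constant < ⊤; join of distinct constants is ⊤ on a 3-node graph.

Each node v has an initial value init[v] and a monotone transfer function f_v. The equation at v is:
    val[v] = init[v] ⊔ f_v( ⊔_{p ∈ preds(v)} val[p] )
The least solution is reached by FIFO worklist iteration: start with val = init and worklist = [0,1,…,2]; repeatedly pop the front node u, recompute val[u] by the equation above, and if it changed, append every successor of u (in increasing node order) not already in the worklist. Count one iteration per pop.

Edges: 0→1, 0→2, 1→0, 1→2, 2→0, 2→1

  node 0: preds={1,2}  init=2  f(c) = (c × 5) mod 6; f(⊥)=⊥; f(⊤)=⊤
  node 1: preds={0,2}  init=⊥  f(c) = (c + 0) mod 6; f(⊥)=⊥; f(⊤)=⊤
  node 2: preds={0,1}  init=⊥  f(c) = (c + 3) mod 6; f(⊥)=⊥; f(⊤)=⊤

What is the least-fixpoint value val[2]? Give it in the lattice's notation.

Iteration log — 8 steps:
  step 1. node 0  ⊔preds=⊥  new=2  stable
  step 2. node 1  ⊔preds=2  new=2  old=⊥  +wl: 0
  step 3. node 2  ⊔preds=2  new=5  old=⊥  +wl: 1
  step 4. node 0  ⊔preds=⊤  new=⊤  old=2  +wl: 2
  step 5. node 1  ⊔preds=⊤  new=⊤  old=2  +wl: 0
  step 6. node 2  ⊔preds=⊤  new=⊤  old=5  +wl: 1
  step 7. node 0  ⊔preds=⊤  new=⊤  stable
  step 8. node 1  ⊔preds=⊤  new=⊤  stable

Least fixpoint reached:
  node 0: ⊤
  node 1: ⊤
  node 2: ⊤

⊤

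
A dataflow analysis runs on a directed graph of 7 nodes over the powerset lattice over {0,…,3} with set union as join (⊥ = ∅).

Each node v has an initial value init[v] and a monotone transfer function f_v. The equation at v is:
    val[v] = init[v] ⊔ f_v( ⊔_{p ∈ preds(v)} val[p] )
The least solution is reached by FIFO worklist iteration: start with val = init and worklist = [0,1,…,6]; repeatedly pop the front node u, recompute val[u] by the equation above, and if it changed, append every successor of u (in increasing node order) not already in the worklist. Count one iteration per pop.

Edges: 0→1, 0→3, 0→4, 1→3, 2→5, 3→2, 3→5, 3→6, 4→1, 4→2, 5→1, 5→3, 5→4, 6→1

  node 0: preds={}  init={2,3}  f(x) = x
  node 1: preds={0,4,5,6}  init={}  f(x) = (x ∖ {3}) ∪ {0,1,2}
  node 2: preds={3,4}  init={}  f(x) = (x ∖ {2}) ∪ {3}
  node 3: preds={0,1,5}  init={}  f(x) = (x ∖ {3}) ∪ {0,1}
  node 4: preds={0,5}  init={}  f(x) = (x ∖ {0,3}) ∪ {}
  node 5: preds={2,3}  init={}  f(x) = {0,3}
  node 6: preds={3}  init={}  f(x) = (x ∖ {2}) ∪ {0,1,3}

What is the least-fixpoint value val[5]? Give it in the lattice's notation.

Worklist (12 pops):
  #1 pop 0: in={} → {2,3} (no change)
  #2 pop 1: in={2,3} → {0,1,2} (was {}); enqueue []
  #3 pop 2: in={} → {3} (was {}); enqueue []
  #4 pop 3: in={0,1,2,3} → {0,1,2} (was {}); enqueue [2]
  #5 pop 4: in={2,3} → {2} (was {}); enqueue [1]
  #6 pop 5: in={0,1,2,3} → {0,3} (was {}); enqueue [3,4]
  #7 pop 6: in={0,1,2} → {0,1,3} (was {}); enqueue []
  #8 pop 2: in={0,1,2} → {0,1,3} (was {3}); enqueue [5]
  #9 pop 1: in={0,1,2,3} → {0,1,2} (no change)
  #10 pop 3: in={0,1,2,3} → {0,1,2} (no change)
  #11 pop 4: in={0,2,3} → {2} (no change)
  #12 pop 5: in={0,1,2,3} → {0,3} (no change)

Fixpoint:
  val[0] = {2,3}
  val[1] = {0,1,2}
  val[2] = {0,1,3}
  val[3] = {0,1,2}
  val[4] = {2}
  val[5] = {0,3}
  val[6] = {0,1,3}

{0,3}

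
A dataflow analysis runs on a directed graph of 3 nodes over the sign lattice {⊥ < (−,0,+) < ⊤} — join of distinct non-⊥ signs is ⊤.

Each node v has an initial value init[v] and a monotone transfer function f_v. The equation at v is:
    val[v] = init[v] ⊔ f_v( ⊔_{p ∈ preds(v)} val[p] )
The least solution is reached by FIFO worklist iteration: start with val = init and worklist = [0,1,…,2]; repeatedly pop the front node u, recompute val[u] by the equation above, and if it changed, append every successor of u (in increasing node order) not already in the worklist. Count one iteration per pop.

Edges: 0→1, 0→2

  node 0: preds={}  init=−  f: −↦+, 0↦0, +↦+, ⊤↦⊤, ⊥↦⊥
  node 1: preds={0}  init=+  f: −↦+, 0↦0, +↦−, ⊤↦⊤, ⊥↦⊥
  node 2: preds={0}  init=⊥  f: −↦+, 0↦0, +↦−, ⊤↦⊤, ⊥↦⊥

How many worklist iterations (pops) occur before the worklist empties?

Worklist (3 pops):
  #1 pop 0: in=⊥ → − (no change)
  #2 pop 1: in=− → + (no change)
  #3 pop 2: in=− → + (was ⊥); enqueue []

Fixpoint:
  val[0] = −
  val[1] = +
  val[2] = +

3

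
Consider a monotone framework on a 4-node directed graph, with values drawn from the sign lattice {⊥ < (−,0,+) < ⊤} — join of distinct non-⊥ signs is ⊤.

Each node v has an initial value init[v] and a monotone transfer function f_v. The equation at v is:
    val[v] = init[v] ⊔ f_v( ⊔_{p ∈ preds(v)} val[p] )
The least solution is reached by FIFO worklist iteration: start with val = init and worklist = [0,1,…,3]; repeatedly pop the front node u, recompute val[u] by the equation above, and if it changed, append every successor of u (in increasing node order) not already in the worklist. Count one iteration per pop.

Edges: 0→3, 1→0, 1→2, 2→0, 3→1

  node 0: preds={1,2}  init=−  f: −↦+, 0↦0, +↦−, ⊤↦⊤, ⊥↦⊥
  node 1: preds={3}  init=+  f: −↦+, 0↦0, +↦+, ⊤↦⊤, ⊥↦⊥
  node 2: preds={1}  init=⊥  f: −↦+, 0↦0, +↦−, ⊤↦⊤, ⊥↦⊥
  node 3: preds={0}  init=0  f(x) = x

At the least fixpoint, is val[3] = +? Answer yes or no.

Worklist (7 pops):
  #1 pop 0: in=+ → − (no change)
  #2 pop 1: in=0 → ⊤ (was +); enqueue [0]
  #3 pop 2: in=⊤ → ⊤ (was ⊥); enqueue []
  #4 pop 3: in=− → ⊤ (was 0); enqueue [1]
  #5 pop 0: in=⊤ → ⊤ (was −); enqueue [3]
  #6 pop 1: in=⊤ → ⊤ (no change)
  #7 pop 3: in=⊤ → ⊤ (no change)

Fixpoint:
  val[0] = ⊤
  val[1] = ⊤
  val[2] = ⊤
  val[3] = ⊤

no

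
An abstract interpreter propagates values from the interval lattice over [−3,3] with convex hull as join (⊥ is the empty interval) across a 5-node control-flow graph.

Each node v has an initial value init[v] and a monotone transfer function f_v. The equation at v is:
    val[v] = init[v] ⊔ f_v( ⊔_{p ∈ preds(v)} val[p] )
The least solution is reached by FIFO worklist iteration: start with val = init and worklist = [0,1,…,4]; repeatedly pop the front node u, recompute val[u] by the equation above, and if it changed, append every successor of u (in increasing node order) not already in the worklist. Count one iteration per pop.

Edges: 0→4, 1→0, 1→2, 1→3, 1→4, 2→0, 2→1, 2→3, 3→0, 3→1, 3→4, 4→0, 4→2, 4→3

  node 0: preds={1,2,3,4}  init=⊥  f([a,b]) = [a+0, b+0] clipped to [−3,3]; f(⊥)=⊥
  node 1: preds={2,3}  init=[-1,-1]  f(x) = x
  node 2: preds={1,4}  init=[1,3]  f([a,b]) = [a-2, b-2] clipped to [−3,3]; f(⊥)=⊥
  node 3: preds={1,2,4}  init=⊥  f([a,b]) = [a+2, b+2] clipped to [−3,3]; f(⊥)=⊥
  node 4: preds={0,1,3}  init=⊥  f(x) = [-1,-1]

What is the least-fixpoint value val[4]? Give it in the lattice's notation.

Trace (11 dequeues):
  [1] u=0 | in [-1,3] | out [-1,3] | prev ⊥ | push {}
  [2] u=1 | in [1,3] | out [-1,3] | prev [-1,-1] | push {0}
  [3] u=2 | in [-1,3] | out [-3,3] | prev [1,3] | push {1}
  [4] u=3 | in [-3,3] | out [-1,3] | prev ⊥ | push {}
  [5] u=4 | in [-1,3] | out [-1,-1] | prev ⊥ | push {2,3}
  [6] u=0 | in [-3,3] | out [-3,3] | prev [-1,3] | push {4}
  [7] u=1 | in [-3,3] | out [-3,3] | prev [-1,3] | push {0}
  [8] u=2 | in [-3,3] | out [-3,3] | ==
  [9] u=3 | in [-3,3] | out [-1,3] | ==
  [10] u=4 | in [-3,3] | out [-1,-1] | ==
  [11] u=0 | in [-3,3] | out [-3,3] | ==

Converged values:
  [0] [-3,3]
  [1] [-3,3]
  [2] [-3,3]
  [3] [-1,3]
  [4] [-1,-1]

[-1,-1]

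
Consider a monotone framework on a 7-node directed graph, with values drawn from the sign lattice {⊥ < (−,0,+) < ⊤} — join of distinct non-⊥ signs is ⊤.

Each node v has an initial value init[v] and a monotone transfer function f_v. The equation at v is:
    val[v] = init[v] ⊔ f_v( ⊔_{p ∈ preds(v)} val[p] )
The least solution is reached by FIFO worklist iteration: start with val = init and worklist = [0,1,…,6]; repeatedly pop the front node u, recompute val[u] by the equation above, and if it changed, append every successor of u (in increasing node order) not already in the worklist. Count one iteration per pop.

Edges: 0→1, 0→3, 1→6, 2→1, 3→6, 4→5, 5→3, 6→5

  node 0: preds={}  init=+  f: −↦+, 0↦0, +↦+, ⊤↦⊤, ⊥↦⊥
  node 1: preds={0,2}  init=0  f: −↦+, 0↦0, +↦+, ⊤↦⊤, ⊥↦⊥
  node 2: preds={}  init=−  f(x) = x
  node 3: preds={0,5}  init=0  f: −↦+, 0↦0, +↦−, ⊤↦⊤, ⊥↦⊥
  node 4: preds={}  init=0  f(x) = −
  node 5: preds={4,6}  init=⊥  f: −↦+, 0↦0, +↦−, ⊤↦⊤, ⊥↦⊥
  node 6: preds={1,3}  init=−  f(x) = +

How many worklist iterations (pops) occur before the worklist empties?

9

Trace (9 dequeues):
  [1] u=0 | in ⊥ | out + | ==
  [2] u=1 | in ⊤ | out ⊤ | prev 0 | push {}
  [3] u=2 | in ⊥ | out − | ==
  [4] u=3 | in + | out ⊤ | prev 0 | push {}
  [5] u=4 | in ⊥ | out ⊤ | prev 0 | push {}
  [6] u=5 | in ⊤ | out ⊤ | prev ⊥ | push {3}
  [7] u=6 | in ⊤ | out ⊤ | prev − | push {5}
  [8] u=3 | in ⊤ | out ⊤ | ==
  [9] u=5 | in ⊤ | out ⊤ | ==

Converged values:
  [0] +
  [1] ⊤
  [2] −
  [3] ⊤
  [4] ⊤
  [5] ⊤
  [6] ⊤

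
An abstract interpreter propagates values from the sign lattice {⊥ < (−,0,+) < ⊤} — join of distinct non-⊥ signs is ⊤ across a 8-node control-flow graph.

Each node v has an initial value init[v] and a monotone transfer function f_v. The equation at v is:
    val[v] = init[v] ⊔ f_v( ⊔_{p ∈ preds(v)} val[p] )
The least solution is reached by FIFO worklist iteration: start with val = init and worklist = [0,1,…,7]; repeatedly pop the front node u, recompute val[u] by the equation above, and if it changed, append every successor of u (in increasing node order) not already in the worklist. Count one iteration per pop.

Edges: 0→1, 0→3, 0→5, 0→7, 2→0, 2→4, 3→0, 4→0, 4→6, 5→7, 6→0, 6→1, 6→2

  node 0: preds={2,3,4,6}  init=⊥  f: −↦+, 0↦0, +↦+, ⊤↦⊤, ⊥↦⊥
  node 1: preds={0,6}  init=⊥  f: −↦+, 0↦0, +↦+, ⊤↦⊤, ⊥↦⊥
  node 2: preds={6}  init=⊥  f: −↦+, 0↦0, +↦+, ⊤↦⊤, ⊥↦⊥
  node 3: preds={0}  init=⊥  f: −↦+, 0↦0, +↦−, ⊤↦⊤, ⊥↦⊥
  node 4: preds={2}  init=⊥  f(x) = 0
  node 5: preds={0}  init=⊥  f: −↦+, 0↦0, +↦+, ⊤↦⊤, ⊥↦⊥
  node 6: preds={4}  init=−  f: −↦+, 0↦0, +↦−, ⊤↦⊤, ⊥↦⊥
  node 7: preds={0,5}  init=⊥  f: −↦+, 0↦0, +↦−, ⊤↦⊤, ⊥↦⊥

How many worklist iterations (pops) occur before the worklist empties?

Trace (16 dequeues):
  [1] u=0 | in − | out + | prev ⊥ | push {}
  [2] u=1 | in ⊤ | out ⊤ | prev ⊥ | push {}
  [3] u=2 | in − | out + | prev ⊥ | push {0}
  [4] u=3 | in + | out − | prev ⊥ | push {}
  [5] u=4 | in + | out 0 | prev ⊥ | push {}
  [6] u=5 | in + | out + | prev ⊥ | push {}
  [7] u=6 | in 0 | out ⊤ | prev − | push {1,2}
  [8] u=7 | in + | out − | prev ⊥ | push {}
  [9] u=0 | in ⊤ | out ⊤ | prev + | push {3,5,7}
  [10] u=1 | in ⊤ | out ⊤ | ==
  [11] u=2 | in ⊤ | out ⊤ | prev + | push {0,4}
  [12] u=3 | in ⊤ | out ⊤ | prev − | push {}
  [13] u=5 | in ⊤ | out ⊤ | prev + | push {}
  [14] u=7 | in ⊤ | out ⊤ | prev − | push {}
  [15] u=0 | in ⊤ | out ⊤ | ==
  [16] u=4 | in ⊤ | out 0 | ==

Converged values:
  [0] ⊤
  [1] ⊤
  [2] ⊤
  [3] ⊤
  [4] 0
  [5] ⊤
  [6] ⊤
  [7] ⊤

16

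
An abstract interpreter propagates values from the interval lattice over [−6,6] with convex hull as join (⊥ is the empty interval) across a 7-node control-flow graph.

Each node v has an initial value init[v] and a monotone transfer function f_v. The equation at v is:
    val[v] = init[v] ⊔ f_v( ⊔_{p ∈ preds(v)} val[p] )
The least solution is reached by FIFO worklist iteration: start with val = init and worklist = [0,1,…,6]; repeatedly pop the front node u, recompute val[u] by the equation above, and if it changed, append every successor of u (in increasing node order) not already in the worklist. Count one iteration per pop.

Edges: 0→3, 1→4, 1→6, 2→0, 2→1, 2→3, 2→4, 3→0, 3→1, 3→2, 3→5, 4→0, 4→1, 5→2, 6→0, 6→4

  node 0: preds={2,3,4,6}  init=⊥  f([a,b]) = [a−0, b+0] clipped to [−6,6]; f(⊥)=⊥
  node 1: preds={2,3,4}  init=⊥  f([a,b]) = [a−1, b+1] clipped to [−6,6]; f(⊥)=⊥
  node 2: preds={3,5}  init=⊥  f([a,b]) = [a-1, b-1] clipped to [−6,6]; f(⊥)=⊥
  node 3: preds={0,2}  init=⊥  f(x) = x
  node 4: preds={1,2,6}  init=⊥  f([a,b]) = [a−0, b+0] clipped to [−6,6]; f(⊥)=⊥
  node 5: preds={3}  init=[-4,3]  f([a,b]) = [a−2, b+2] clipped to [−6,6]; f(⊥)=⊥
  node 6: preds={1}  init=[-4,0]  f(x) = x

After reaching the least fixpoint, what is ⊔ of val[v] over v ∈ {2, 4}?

[-6,6]

Trace (43 dequeues):
  [1] u=0 | in [-4,0] | out [-4,0] | prev ⊥ | push {}
  [2] u=1 | in ⊥ | out ⊥ | ==
  [3] u=2 | in [-4,3] | out [-5,2] | prev ⊥ | push {0,1}
  [4] u=3 | in [-5,2] | out [-5,2] | prev ⊥ | push {2}
  [5] u=4 | in [-5,2] | out [-5,2] | prev ⊥ | push {}
  [6] u=5 | in [-5,2] | out [-6,4] | prev [-4,3] | push {}
  [7] u=6 | in ⊥ | out [-4,0] | ==
  [8] u=0 | in [-5,2] | out [-5,2] | prev [-4,0] | push {3}
  [9] u=1 | in [-5,2] | out [-6,3] | prev ⊥ | push {4,6}
  [10] u=2 | in [-6,4] | out [-6,3] | prev [-5,2] | push {0,1}
  [11] u=3 | in [-6,3] | out [-6,3] | prev [-5,2] | push {2,5}
  [12] u=4 | in [-6,3] | out [-6,3] | prev [-5,2] | push {}
  [13] u=6 | in [-6,3] | out [-6,3] | prev [-4,0] | push {4}
  [14] u=0 | in [-6,3] | out [-6,3] | prev [-5,2] | push {3}
  [15] u=1 | in [-6,3] | out [-6,4] | prev [-6,3] | push {6}
  [16] u=2 | in [-6,4] | out [-6,3] | ==
  [17] u=5 | in [-6,3] | out [-6,5] | prev [-6,4] | push {2}
  [18] u=4 | in [-6,4] | out [-6,4] | prev [-6,3] | push {0,1}
  [19] u=3 | in [-6,3] | out [-6,3] | ==
  [20] u=6 | in [-6,4] | out [-6,4] | prev [-6,3] | push {4}
  [21] u=2 | in [-6,5] | out [-6,4] | prev [-6,3] | push {3}
  [22] u=0 | in [-6,4] | out [-6,4] | prev [-6,3] | push {}
  [23] u=1 | in [-6,4] | out [-6,5] | prev [-6,4] | push {6}
  [24] u=4 | in [-6,5] | out [-6,5] | prev [-6,4] | push {0,1}
  [25] u=3 | in [-6,4] | out [-6,4] | prev [-6,3] | push {2,5}
  [26] u=6 | in [-6,5] | out [-6,5] | prev [-6,4] | push {4}
  [27] u=0 | in [-6,5] | out [-6,5] | prev [-6,4] | push {3}
  [28] u=1 | in [-6,5] | out [-6,6] | prev [-6,5] | push {6}
  [29] u=2 | in [-6,5] | out [-6,4] | ==
  [30] u=5 | in [-6,4] | out [-6,6] | prev [-6,5] | push {2}
  [31] u=4 | in [-6,6] | out [-6,6] | prev [-6,5] | push {0,1}
  [32] u=3 | in [-6,5] | out [-6,5] | prev [-6,4] | push {5}
  [33] u=6 | in [-6,6] | out [-6,6] | prev [-6,5] | push {4}
  [34] u=2 | in [-6,6] | out [-6,5] | prev [-6,4] | push {3}
  [35] u=0 | in [-6,6] | out [-6,6] | prev [-6,5] | push {}
  [36] u=1 | in [-6,6] | out [-6,6] | ==
  [37] u=5 | in [-6,5] | out [-6,6] | ==
  [38] u=4 | in [-6,6] | out [-6,6] | ==
  [39] u=3 | in [-6,6] | out [-6,6] | prev [-6,5] | push {0,1,2,5}
  [40] u=0 | in [-6,6] | out [-6,6] | ==
  [41] u=1 | in [-6,6] | out [-6,6] | ==
  [42] u=2 | in [-6,6] | out [-6,5] | ==
  [43] u=5 | in [-6,6] | out [-6,6] | ==

Converged values:
  [0] [-6,6]
  [1] [-6,6]
  [2] [-6,5]
  [3] [-6,6]
  [4] [-6,6]
  [5] [-6,6]
  [6] [-6,6]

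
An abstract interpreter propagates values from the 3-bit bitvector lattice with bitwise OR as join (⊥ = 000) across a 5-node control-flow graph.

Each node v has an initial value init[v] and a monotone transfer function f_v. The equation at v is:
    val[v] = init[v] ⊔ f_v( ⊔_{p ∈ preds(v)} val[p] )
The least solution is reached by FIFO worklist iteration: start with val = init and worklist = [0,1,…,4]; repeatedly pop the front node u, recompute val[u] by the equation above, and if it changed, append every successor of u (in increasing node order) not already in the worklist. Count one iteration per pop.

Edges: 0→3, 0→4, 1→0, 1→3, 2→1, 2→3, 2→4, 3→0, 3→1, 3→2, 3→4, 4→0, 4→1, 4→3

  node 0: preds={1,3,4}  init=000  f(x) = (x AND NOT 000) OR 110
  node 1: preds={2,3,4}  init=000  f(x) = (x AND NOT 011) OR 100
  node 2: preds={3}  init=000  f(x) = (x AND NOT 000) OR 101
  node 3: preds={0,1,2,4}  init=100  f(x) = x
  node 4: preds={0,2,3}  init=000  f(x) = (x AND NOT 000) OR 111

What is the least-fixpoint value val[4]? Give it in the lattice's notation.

Worklist (11 pops):
  #1 pop 0: in=100 → 110 (was 000); enqueue []
  #2 pop 1: in=100 → 100 (was 000); enqueue [0]
  #3 pop 2: in=100 → 101 (was 000); enqueue [1]
  #4 pop 3: in=111 → 111 (was 100); enqueue [2]
  #5 pop 4: in=111 → 111 (was 000); enqueue [3]
  #6 pop 0: in=111 → 111 (was 110); enqueue [4]
  #7 pop 1: in=111 → 100 (no change)
  #8 pop 2: in=111 → 111 (was 101); enqueue [1]
  #9 pop 3: in=111 → 111 (no change)
  #10 pop 4: in=111 → 111 (no change)
  #11 pop 1: in=111 → 100 (no change)

Fixpoint:
  val[0] = 111
  val[1] = 100
  val[2] = 111
  val[3] = 111
  val[4] = 111

111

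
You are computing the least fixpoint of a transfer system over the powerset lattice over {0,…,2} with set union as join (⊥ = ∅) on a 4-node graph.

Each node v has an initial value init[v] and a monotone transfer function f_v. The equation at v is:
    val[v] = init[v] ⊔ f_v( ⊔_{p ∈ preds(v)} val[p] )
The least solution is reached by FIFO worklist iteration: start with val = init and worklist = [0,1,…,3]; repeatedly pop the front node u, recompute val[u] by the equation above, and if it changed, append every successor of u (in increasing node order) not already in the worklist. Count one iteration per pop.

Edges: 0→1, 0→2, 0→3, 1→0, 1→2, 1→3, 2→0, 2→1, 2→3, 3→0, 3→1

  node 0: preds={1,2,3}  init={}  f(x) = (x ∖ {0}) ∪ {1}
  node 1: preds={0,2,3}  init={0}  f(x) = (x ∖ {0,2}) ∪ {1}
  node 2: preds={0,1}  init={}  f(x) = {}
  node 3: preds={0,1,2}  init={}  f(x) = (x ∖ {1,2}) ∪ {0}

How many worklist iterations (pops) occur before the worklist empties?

6

Worklist (6 pops):
  #1 pop 0: in={0} → {1} (was {}); enqueue []
  #2 pop 1: in={1} → {0,1} (was {0}); enqueue [0]
  #3 pop 2: in={0,1} → {} (no change)
  #4 pop 3: in={0,1} → {0} (was {}); enqueue [1]
  #5 pop 0: in={0,1} → {1} (no change)
  #6 pop 1: in={0,1} → {0,1} (no change)

Fixpoint:
  val[0] = {1}
  val[1] = {0,1}
  val[2] = {}
  val[3] = {0}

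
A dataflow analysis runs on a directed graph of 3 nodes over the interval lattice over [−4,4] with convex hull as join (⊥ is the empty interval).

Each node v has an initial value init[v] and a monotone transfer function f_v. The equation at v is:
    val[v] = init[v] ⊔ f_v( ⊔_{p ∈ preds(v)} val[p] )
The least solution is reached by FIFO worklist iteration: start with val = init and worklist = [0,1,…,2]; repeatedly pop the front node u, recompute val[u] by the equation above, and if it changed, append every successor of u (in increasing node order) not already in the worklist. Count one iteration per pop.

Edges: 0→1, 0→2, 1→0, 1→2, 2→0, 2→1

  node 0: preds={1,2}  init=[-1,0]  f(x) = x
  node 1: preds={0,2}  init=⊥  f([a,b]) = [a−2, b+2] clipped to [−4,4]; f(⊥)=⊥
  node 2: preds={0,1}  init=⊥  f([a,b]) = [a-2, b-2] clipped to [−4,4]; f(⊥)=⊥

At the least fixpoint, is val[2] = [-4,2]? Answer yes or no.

Trace (9 dequeues):
  [1] u=0 | in ⊥ | out [-1,0] | ==
  [2] u=1 | in [-1,0] | out [-3,2] | prev ⊥ | push {0}
  [3] u=2 | in [-3,2] | out [-4,0] | prev ⊥ | push {1}
  [4] u=0 | in [-4,2] | out [-4,2] | prev [-1,0] | push {2}
  [5] u=1 | in [-4,2] | out [-4,4] | prev [-3,2] | push {0}
  [6] u=2 | in [-4,4] | out [-4,2] | prev [-4,0] | push {1}
  [7] u=0 | in [-4,4] | out [-4,4] | prev [-4,2] | push {2}
  [8] u=1 | in [-4,4] | out [-4,4] | ==
  [9] u=2 | in [-4,4] | out [-4,2] | ==

Converged values:
  [0] [-4,4]
  [1] [-4,4]
  [2] [-4,2]

yes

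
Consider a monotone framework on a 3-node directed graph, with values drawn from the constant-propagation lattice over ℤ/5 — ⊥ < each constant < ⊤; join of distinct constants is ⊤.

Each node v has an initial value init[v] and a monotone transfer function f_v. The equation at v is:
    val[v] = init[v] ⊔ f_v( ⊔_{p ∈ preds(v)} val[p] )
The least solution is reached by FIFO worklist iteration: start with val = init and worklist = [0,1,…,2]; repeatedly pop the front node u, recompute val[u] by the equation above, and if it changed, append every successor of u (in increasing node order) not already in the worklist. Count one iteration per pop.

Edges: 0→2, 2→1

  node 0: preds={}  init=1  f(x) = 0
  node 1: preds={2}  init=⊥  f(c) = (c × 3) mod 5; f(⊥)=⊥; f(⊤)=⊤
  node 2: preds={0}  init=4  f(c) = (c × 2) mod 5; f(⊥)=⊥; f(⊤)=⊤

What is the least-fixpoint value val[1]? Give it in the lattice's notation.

Trace (4 dequeues):
  [1] u=0 | in ⊥ | out ⊤ | prev 1 | push {}
  [2] u=1 | in 4 | out 2 | prev ⊥ | push {}
  [3] u=2 | in ⊤ | out ⊤ | prev 4 | push {1}
  [4] u=1 | in ⊤ | out ⊤ | prev 2 | push {}

Converged values:
  [0] ⊤
  [1] ⊤
  [2] ⊤

⊤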